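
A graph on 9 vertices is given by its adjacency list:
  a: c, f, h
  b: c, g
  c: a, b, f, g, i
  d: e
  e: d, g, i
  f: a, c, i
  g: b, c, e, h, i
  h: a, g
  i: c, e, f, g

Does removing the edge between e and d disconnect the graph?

Removing e-d leaves no path between e and d: the component count goes from 1 to 2. So it is a bridge.

Yes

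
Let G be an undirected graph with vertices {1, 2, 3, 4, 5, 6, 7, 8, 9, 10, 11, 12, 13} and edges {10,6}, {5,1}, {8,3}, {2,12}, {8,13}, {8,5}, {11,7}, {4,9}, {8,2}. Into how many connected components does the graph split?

Starting from 4 we can reach 4, 9. That is one component of size 2.
Starting from 7 we can reach 7, 11. That is one component of size 2.
Starting from 6 we can reach 6, 10. That is one component of size 2.
Starting from 1 we can reach 1, 2, 3, 5, 8, 12, 13. That is one component of size 7.
Total: 4 components.

4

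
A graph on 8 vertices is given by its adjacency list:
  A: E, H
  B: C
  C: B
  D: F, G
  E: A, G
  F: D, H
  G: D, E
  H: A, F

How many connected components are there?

Starting from B we can reach B, C. That is one component of size 2.
Starting from A we can reach A, D, E, F, G, H. That is one component of size 6.
Total: 2 components.

2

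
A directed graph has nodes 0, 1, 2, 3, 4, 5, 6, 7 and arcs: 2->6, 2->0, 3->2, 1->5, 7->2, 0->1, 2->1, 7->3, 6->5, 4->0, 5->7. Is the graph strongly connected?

There is no directed path from 0 to 4, so the graph is not strongly connected.

No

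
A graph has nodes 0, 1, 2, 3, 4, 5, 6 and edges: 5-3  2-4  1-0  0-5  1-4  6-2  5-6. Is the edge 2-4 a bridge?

After removing 2-4, the path 2-6-5-0-1-4 still connects them, so the edge is not a bridge.

No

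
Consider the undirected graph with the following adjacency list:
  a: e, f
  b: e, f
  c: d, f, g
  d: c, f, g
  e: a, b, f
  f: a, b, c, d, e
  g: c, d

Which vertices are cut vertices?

f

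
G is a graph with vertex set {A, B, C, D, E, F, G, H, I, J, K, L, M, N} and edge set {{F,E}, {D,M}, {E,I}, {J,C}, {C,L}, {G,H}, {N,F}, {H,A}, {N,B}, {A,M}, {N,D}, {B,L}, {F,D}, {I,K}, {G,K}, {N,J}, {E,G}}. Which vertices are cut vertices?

Removing N increases the component count from 1 to 2, so N is a cut vertex.
By contrast removing H leaves 1 component; it is not a cut vertex. No other vertex is a cut vertex either.

N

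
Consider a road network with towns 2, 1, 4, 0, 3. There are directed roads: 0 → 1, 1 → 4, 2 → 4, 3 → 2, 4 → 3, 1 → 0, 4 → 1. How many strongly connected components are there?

{0, 1, 2, 3, 4} are all mutually reachable — one SCC of size 5.
That gives 1 strongly connected component.

1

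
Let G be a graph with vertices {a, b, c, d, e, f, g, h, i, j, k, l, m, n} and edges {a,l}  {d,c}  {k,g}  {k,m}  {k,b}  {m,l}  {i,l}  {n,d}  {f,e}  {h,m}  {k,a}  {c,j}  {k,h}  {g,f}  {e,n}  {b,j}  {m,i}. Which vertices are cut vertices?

Removing k increases the component count from 1 to 2, so k is a cut vertex.
By contrast removing h leaves 1 component; it is not a cut vertex. No other vertex is a cut vertex either.

k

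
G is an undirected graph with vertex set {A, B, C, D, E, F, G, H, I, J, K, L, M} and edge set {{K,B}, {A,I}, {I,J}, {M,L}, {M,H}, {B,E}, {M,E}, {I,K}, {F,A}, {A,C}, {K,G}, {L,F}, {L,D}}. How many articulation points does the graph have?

5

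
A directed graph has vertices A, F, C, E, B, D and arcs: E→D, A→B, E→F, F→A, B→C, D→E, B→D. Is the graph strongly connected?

No

There is no directed path from C to A, so the graph is not strongly connected.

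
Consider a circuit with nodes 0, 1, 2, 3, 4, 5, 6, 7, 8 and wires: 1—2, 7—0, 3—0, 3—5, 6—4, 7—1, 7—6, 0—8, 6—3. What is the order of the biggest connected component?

9

Starting from 0 we can reach 0, 1, 2, 3, 4, 5, 6, 7, 8. That is one component of size 9.
The largest has 9 vertices.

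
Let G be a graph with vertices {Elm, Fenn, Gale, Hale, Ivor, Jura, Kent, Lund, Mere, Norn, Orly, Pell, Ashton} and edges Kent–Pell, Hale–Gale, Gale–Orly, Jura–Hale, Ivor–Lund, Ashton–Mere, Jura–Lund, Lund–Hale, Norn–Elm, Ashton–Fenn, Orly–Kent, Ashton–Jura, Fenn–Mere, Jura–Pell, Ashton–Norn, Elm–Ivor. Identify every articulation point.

Ashton

Removing Ashton increases the component count from 1 to 2, so Ashton is a cut vertex.
By contrast removing Elm leaves 1 component; it is not a cut vertex. No other vertex is a cut vertex either.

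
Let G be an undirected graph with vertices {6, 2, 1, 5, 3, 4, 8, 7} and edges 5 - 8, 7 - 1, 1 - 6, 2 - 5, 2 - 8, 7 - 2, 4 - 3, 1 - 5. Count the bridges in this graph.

2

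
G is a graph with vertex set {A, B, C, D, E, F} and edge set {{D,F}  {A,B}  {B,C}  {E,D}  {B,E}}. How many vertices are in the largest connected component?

Starting from A we can reach A, B, C, D, E, F. That is one component of size 6.
The largest has 6 vertices.

6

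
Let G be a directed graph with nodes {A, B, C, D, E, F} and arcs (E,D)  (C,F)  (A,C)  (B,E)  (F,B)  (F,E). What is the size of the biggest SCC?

{A} is an SCC by itself.
{C} is an SCC by itself.
{F} is an SCC by itself.
{B} is an SCC by itself.
{D} is an SCC by itself.
(and 1 more singleton SCC)
The largest has 1 vertex.

1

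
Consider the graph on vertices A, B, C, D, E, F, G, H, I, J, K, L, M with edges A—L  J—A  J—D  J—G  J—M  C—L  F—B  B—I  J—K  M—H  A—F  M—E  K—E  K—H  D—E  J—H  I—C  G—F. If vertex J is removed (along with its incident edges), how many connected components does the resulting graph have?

With J gone, the remaining components are: {D, E, H, K, M}; {A, B, C, F, G, I, L}.
That is 2 components.

2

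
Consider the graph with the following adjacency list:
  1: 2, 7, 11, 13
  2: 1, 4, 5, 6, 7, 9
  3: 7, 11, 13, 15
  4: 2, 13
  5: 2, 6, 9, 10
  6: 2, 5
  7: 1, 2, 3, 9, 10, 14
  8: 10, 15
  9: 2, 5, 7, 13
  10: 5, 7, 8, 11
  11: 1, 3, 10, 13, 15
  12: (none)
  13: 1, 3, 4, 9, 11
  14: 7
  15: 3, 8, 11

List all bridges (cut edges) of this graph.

14-7

The edges on the cycle 7-10-5-9-7 are not bridges since each lies on that cycle.
But removing 14-7 disconnects 14 from 7 — this is a bridge.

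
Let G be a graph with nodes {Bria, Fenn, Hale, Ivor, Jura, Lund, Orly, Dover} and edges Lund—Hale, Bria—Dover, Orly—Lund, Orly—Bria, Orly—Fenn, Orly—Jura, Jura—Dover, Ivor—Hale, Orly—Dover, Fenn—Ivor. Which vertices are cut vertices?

Removing Orly increases the component count from 1 to 2, so Orly is a cut vertex.
By contrast removing Bria leaves 1 component; it is not a cut vertex. No other vertex is a cut vertex either.

Orly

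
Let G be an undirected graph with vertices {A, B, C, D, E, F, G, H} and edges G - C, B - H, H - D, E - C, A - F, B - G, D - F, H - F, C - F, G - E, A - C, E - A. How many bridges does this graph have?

0

The edges on the cycle B-G-E-A-F-D-H-B are not bridges since each lies on that cycle.
Every edge lies on some cycle, so there are no bridges.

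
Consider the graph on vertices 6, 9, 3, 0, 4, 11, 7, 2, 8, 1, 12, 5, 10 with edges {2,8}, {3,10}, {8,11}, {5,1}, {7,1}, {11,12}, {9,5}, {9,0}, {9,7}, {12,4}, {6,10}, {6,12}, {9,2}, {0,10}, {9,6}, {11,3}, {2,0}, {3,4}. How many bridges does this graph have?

The edges on the cycle 9-5-1-7-9 are not bridges since each lies on that cycle.
Every edge lies on some cycle, so there are no bridges.

0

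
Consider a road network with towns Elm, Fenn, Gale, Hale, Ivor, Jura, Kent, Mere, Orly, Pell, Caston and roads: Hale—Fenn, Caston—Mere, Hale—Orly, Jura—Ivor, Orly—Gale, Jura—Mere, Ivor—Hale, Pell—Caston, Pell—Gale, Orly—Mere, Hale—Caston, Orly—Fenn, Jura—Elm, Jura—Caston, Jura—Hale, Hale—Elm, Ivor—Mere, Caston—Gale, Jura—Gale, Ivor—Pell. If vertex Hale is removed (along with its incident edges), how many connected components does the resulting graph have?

With Hale gone, the remaining components are: {Kent}; {Elm, Fenn, Gale, Ivor, Jura, Mere, Orly, Pell, Caston}.
That is 2 components.

2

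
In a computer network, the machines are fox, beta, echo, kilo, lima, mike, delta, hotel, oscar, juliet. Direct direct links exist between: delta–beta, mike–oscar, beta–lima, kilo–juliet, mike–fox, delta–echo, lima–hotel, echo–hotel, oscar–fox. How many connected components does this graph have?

3

Starting from kilo we can reach kilo, juliet. That is one component of size 2.
Starting from fox we can reach fox, mike, oscar. That is one component of size 3.
Starting from beta we can reach beta, echo, lima, delta, hotel. That is one component of size 5.
Total: 3 components.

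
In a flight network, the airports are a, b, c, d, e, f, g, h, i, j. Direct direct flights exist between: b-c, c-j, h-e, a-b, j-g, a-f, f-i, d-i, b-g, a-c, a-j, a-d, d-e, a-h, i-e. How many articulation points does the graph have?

Removing a increases the component count from 1 to 2, so a is a cut vertex.
By contrast removing e leaves 1 component; it is not a cut vertex. No other vertex is a cut vertex either.

1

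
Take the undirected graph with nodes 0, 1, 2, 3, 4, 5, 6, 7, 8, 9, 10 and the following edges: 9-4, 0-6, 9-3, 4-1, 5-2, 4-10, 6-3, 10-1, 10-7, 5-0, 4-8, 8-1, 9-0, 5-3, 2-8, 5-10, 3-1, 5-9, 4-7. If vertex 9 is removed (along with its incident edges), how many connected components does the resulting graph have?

1

With 9 gone, the remaining components are: {0, 1, 2, 3, 4, 5, 6, 7, 8, 10}.
That is 1 component.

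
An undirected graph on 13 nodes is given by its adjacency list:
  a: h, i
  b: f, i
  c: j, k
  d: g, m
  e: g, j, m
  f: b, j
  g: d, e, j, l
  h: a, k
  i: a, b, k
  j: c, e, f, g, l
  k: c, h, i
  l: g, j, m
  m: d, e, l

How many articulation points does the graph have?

Removing j increases the component count from 1 to 2, so j is a cut vertex.
By contrast removing k leaves 1 component; it is not a cut vertex. No other vertex is a cut vertex either.

1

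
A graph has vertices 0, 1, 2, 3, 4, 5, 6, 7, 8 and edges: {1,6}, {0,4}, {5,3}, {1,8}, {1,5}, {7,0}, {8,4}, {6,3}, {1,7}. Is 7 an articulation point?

No

Deleting 7 leaves 2 components (was 2), so 7 is not a cut vertex.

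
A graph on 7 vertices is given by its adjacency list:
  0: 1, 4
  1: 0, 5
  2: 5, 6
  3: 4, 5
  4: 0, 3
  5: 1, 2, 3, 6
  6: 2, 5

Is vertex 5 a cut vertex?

Yes

Deleting 5 raises the number of components from 1 to 2, so 5 is a cut vertex.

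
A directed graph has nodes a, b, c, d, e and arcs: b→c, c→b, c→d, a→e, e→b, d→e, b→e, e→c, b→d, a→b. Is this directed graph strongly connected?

There is no directed path from e to a, so the graph is not strongly connected.

No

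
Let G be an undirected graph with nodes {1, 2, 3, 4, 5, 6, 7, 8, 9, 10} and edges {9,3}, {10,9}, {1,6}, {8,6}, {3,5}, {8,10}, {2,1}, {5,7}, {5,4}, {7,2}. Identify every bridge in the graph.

4-5

The edges on the cycle 8-10-9-3-5-7-2-1-6-8 are not bridges since each lies on that cycle.
But removing 4—5 disconnects 4 from 5 — this is a bridge.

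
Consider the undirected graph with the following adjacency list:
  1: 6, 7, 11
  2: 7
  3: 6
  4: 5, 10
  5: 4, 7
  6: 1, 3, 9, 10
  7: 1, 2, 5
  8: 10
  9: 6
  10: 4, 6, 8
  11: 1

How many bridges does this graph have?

5

The edges on the cycle 10-4-5-7-1-6-10 are not bridges since each lies on that cycle.
But removing 2-7 disconnects 2 from 7; removing 6-3 disconnects 6 from 3; removing 9-6 disconnects 9 from 6; removing 10-8 disconnects 10 from 8 — these are bridges.
In total 5 edges are bridges.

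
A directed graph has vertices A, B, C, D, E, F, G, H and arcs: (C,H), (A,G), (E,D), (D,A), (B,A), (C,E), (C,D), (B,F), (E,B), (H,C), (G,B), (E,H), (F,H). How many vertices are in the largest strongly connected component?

8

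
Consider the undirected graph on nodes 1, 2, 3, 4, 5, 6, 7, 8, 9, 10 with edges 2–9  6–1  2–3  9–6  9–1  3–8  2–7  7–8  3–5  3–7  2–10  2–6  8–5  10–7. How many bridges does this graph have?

0

The edges on the cycle 2-10-7-2 are not bridges since each lies on that cycle.
Every edge lies on some cycle, so there are no bridges.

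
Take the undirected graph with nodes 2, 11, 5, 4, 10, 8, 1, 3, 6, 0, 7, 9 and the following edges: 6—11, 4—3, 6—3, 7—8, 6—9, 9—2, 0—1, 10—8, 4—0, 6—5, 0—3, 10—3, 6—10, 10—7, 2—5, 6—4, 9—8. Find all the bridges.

0-1, 11-6

The edges on the cycle 6-10-7-8-9-6 are not bridges since each lies on that cycle.
But removing 0—1 disconnects 0 from 1; removing 11—6 disconnects 11 from 6 — these are bridges.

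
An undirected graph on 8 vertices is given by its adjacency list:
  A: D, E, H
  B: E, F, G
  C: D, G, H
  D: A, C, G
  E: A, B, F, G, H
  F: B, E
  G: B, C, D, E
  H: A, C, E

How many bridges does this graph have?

The edges on the cycle E-B-F-E are not bridges since each lies on that cycle.
Every edge lies on some cycle, so there are no bridges.

0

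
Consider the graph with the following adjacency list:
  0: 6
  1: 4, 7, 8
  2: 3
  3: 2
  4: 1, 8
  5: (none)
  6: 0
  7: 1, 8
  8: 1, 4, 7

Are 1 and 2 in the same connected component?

The component containing 1 is {1, 4, 7, 8}, and 2 is not in it.

No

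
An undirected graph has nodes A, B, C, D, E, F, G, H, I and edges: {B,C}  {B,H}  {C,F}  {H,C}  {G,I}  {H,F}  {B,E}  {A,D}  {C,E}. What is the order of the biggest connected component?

5

Starting from A we can reach A, D. That is one component of size 2.
Starting from G we can reach G, I. That is one component of size 2.
Starting from B we can reach B, C, E, F, H. That is one component of size 5.
The largest has 5 vertices.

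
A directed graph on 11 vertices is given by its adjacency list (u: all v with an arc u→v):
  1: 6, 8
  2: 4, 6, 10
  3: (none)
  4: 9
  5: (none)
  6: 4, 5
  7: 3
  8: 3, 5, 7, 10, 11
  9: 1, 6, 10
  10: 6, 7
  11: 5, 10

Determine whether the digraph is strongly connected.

There is no directed path from 11 to 2, so the graph is not strongly connected.

No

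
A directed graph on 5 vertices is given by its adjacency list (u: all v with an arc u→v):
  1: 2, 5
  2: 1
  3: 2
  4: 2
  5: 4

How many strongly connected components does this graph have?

2

{1, 2, 4, 5} are all mutually reachable — one SCC of size 4.
{3} is an SCC by itself.
That gives 2 strongly connected components.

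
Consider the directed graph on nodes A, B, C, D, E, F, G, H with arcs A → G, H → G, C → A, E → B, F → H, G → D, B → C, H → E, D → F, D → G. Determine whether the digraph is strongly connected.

From G we can reach every vertex (A, B, C, D, E, F, G, H), and every vertex can reach G (A, B, C, D, E, F, G, H). So the whole graph is one strongly connected component.

Yes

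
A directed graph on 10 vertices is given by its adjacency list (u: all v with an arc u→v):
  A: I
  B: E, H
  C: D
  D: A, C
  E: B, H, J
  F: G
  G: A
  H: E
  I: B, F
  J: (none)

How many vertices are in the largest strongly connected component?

4

{A, F, G, I} are all mutually reachable — one SCC of size 4.
{B, E, H} are all mutually reachable — one SCC of size 3.
{C, D} are all mutually reachable — one SCC of size 2.
{J} is an SCC by itself.
The largest has 4 vertices.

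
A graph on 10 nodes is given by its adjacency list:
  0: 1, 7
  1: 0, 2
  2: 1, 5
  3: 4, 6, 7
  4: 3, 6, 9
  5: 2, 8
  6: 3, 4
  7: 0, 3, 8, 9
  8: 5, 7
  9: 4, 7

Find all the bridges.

The edges on the cycle 7-9-4-6-3-7 are not bridges since each lies on that cycle.
Every edge lies on some cycle, so there are no bridges.

none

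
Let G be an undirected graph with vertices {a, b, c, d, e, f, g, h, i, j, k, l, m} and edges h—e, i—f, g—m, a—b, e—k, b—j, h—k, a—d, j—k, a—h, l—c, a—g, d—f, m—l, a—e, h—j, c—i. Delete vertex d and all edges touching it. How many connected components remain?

With d gone, the remaining components are: {a, b, c, e, f, g, h, i, j, k, l, m}.
That is 1 component.

1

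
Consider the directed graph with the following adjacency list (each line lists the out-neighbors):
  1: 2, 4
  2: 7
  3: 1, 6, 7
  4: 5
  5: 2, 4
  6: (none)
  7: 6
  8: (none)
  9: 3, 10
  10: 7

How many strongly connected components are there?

{4, 5} are all mutually reachable — one SCC of size 2.
{9} is an SCC by itself.
{10} is an SCC by itself.
{1} is an SCC by itself.
{6} is an SCC by itself.
(and 4 more singleton SCCs)
That gives 9 strongly connected components.

9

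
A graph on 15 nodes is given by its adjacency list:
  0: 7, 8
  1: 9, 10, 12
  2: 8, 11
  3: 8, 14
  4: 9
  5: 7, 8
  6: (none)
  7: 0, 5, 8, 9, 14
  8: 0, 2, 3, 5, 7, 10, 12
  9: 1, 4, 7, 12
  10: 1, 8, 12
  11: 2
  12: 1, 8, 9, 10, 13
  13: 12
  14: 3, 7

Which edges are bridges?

The edges on the cycle 9-7-8-12-9 are not bridges since each lies on that cycle.
But removing 11-2 disconnects 11 from 2; removing 4-9 disconnects 4 from 9; removing 8-2 disconnects 8 from 2; removing 13-12 disconnects 13 from 12 — these are bridges.

11-2, 12-13, 2-8, 4-9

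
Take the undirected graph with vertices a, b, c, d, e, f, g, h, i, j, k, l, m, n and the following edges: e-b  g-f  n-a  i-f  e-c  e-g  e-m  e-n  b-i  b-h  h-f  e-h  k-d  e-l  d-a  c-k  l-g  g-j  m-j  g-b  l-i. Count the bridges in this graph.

The edges on the cycle e-l-i-b-e are not bridges since each lies on that cycle.
Every edge lies on some cycle, so there are no bridges.

0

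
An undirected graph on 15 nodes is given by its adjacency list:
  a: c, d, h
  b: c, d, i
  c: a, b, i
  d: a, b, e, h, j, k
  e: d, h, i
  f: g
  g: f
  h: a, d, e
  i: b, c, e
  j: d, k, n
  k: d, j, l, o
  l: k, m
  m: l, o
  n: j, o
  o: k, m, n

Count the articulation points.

Removing d increases the component count from 2 to 3, so d is a cut vertex.
By contrast removing e leaves 2 components; it is not a cut vertex. No other vertex is a cut vertex either.

1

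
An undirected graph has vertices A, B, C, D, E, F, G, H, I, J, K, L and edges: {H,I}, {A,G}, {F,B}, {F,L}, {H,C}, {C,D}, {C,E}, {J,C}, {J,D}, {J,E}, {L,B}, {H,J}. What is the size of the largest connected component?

6

K is isolated — a component by itself.
Starting from A we can reach A, G. That is one component of size 2.
Starting from B we can reach B, F, L. That is one component of size 3.
Starting from C we can reach C, D, E, H, I, J. That is one component of size 6.
The largest has 6 vertices.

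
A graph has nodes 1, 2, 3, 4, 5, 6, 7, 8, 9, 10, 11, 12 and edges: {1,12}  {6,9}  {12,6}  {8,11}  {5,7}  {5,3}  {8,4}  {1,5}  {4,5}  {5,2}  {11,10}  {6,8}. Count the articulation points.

Removing 5 increases the component count from 1 to 4, so 5 is a cut vertex.
Removing 6 increases the component count from 1 to 2, so 6 is a cut vertex.
Removing 8 increases the component count from 1 to 2, so 8 is a cut vertex.
Likewise 11 is a cut vertex.
By contrast removing 7 leaves 1 component; it is not a cut vertex. No other vertex is a cut vertex either.

4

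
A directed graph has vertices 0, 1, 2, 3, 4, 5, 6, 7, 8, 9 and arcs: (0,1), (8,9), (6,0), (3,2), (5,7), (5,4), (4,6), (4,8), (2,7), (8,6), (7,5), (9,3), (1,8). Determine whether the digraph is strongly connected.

Yes

From 2 we can reach every vertex (0, 1, 2, 3, 4, 5, 6, 7, 8, 9), and every vertex can reach 2 (0, 1, 2, 3, 4, 5, 6, 7, 8, 9). So the whole graph is one strongly connected component.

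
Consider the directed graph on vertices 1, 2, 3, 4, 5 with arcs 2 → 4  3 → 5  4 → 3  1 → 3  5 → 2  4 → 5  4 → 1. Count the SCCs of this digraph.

{1, 2, 3, 4, 5} are all mutually reachable — one SCC of size 5.
That gives 1 strongly connected component.

1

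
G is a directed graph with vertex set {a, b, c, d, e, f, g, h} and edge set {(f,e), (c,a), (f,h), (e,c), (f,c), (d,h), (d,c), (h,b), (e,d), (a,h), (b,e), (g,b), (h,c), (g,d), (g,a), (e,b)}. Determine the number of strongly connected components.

3

{a, b, c, d, e, h} are all mutually reachable — one SCC of size 6.
{g} is an SCC by itself.
{f} is an SCC by itself.
That gives 3 strongly connected components.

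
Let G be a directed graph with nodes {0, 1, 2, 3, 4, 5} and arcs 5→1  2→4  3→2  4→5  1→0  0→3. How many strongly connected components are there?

{0, 1, 2, 3, 4, 5} are all mutually reachable — one SCC of size 6.
That gives 1 strongly connected component.

1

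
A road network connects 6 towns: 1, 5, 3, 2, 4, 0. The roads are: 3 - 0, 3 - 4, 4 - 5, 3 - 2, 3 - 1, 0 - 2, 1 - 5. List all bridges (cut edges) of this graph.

The edges on the cycle 3-0-2-3 are not bridges since each lies on that cycle.
Every edge lies on some cycle, so there are no bridges.

none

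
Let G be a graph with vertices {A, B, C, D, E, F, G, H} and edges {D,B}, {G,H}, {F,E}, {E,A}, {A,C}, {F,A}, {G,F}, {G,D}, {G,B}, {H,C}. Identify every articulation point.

G

Removing G increases the component count from 1 to 2, so G is a cut vertex.
By contrast removing A leaves 1 component; it is not a cut vertex. No other vertex is a cut vertex either.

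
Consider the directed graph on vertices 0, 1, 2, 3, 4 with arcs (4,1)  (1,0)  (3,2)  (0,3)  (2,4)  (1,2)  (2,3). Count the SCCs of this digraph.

{0, 1, 2, 3, 4} are all mutually reachable — one SCC of size 5.
That gives 1 strongly connected component.

1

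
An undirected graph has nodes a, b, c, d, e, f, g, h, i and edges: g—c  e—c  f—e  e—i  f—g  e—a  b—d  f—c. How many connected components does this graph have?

h is isolated — a component by itself.
Starting from b we can reach b, d. That is one component of size 2.
Starting from a we can reach a, c, e, f, g, i. That is one component of size 6.
Total: 3 components.

3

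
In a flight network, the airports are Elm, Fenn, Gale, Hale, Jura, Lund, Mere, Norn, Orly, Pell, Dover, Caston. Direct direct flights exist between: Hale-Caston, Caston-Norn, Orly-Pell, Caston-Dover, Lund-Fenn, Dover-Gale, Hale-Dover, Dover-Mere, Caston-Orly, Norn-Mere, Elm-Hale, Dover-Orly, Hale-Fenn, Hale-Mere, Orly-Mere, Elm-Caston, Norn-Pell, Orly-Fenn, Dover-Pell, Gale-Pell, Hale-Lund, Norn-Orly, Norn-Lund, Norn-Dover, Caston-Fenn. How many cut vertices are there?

Removing Caston, for instance, still leaves 2 components. No single vertex removal increases the component count — the graph has no articulation points.

0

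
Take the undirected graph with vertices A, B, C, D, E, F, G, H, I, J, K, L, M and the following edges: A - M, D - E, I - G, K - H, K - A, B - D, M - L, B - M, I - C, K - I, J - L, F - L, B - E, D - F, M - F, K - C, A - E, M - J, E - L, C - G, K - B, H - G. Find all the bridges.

The edges on the cycle K-H-G-C-K are not bridges since each lies on that cycle.
Every edge lies on some cycle, so there are no bridges.

none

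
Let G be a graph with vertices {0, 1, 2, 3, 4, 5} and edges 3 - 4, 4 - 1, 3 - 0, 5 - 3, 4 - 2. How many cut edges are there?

removing 3 - 4 disconnects 3 from 4; removing 1 - 4 disconnects 1 from 4; removing 2 - 4 disconnects 2 from 4; removing 3 - 0 disconnects 3 from 0 — these are bridges.
In total 5 edges are bridges.

5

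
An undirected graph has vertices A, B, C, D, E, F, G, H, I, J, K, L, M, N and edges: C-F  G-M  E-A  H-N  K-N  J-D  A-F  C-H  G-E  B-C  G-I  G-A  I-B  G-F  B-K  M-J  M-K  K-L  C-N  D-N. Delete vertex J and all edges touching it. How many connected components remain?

1

With J gone, the remaining components are: {A, B, C, D, E, F, G, H, I, K, L, M, N}.
That is 1 component.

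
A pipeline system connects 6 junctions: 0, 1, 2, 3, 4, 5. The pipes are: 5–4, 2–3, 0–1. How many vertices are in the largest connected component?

2

Starting from 4 we can reach 4, 5. That is one component of size 2.
Starting from 0 we can reach 0, 1. That is one component of size 2.
Starting from 2 we can reach 2, 3. That is one component of size 2.
The largest has 2 vertices.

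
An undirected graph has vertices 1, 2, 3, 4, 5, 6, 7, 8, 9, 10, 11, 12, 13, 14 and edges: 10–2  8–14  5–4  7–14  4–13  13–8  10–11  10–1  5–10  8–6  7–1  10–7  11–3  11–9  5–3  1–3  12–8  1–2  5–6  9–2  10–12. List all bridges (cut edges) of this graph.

none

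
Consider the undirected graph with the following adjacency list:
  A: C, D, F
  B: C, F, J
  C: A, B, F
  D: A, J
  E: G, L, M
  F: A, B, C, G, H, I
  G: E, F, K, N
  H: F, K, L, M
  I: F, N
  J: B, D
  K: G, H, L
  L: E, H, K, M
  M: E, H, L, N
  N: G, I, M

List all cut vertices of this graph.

Removing F increases the component count from 1 to 2, so F is a cut vertex.
By contrast removing D leaves 1 component; it is not a cut vertex. No other vertex is a cut vertex either.

F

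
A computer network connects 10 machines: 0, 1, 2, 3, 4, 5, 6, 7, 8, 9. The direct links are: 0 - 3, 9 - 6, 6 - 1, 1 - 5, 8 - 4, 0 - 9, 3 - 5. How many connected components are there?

7 is isolated — a component by itself.
2 is isolated — a component by itself.
Starting from 4 we can reach 4, 8. That is one component of size 2.
Starting from 0 we can reach 0, 1, 3, 5, 6, 9. That is one component of size 6.
Total: 4 components.

4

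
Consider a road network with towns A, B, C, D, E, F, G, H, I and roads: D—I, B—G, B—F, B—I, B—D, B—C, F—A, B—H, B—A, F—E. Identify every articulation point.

B, F

Removing B increases the component count from 1 to 5, so B is a cut vertex.
Removing F increases the component count from 1 to 2, so F is a cut vertex.
By contrast removing I leaves 1 component; it is not a cut vertex. No other vertex is a cut vertex either.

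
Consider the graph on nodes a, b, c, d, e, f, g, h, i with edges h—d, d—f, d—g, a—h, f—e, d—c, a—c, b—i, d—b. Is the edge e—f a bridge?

Yes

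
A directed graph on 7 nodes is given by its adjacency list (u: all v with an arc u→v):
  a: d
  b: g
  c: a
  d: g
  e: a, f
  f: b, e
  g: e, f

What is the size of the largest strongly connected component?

{a, b, d, e, f, g} are all mutually reachable — one SCC of size 6.
{c} is an SCC by itself.
The largest has 6 vertices.

6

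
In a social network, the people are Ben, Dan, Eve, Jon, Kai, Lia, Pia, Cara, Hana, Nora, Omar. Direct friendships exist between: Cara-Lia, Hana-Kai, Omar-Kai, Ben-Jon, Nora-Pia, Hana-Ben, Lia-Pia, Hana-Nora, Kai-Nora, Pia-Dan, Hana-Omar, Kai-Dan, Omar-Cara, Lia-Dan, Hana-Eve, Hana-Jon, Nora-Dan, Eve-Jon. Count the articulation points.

1

Removing Hana increases the component count from 1 to 2, so Hana is a cut vertex.
By contrast removing Jon leaves 1 component; it is not a cut vertex. No other vertex is a cut vertex either.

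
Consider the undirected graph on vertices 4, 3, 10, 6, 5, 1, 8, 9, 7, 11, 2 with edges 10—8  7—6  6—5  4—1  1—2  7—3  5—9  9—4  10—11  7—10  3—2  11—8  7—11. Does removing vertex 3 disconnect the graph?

No

Deleting 3 leaves 1 component (was 1) (its neighbors 2, 7 remain connected to each other), so 3 is not a cut vertex.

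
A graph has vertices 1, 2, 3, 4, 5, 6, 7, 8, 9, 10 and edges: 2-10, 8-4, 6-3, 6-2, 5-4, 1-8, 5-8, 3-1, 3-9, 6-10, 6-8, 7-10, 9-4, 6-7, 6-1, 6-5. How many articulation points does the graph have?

1

Removing 6 increases the component count from 1 to 2, so 6 is a cut vertex.
By contrast removing 10 leaves 1 component; it is not a cut vertex. No other vertex is a cut vertex either.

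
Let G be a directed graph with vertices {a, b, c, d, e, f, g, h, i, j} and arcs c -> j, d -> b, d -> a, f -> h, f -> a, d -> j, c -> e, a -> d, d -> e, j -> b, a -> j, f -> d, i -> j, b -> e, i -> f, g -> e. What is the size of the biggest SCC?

{a, d} are all mutually reachable — one SCC of size 2.
{j} is an SCC by itself.
{b} is an SCC by itself.
{e} is an SCC by itself.
{g} is an SCC by itself.
(and 4 more singleton SCCs)
The largest has 2 vertices.

2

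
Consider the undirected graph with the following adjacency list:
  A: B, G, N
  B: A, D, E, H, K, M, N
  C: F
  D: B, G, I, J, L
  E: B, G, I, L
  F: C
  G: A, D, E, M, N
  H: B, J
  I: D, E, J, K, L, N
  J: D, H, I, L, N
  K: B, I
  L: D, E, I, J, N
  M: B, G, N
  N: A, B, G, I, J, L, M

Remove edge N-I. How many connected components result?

2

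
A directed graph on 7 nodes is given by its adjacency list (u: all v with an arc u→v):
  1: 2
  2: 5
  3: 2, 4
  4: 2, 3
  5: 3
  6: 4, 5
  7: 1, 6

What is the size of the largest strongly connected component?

{2, 3, 4, 5} are all mutually reachable — one SCC of size 4.
{1} is an SCC by itself.
{6} is an SCC by itself.
{7} is an SCC by itself.
The largest has 4 vertices.

4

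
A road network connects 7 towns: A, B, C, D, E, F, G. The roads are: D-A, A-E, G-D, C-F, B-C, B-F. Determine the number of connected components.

2

Starting from B we can reach B, C, F. That is one component of size 3.
Starting from A we can reach A, D, E, G. That is one component of size 4.
Total: 2 components.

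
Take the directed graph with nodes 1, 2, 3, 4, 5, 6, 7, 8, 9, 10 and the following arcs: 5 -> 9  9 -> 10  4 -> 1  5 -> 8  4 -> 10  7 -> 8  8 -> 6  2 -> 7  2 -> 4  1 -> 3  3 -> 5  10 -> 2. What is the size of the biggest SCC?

7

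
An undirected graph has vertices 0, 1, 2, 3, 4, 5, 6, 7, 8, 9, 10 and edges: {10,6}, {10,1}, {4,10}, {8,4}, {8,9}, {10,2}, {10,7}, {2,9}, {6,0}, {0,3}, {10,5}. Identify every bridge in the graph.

0-3, 0-6, 1-10, 10-5, 10-6, 10-7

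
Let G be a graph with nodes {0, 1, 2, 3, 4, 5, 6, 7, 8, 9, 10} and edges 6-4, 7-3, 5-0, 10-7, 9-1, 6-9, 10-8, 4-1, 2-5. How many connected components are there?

Starting from 0 we can reach 0, 2, 5. That is one component of size 3.
Starting from 1 we can reach 1, 4, 6, 9. That is one component of size 4.
Starting from 3 we can reach 3, 7, 8, 10. That is one component of size 4.
Total: 3 components.

3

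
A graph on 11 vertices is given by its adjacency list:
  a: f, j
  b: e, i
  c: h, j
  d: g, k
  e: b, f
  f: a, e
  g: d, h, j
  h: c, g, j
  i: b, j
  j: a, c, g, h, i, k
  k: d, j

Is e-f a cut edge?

After removing e-f, the path e-b-i-j-a-f still connects them, so the edge is not a bridge.

No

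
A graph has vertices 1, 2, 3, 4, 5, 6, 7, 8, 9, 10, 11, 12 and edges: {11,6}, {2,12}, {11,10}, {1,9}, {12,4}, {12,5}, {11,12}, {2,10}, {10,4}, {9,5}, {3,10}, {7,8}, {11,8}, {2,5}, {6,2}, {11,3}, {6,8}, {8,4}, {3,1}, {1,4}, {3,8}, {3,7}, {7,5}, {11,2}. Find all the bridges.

The edges on the cycle 11-3-7-8-6-11 are not bridges since each lies on that cycle.
Every edge lies on some cycle, so there are no bridges.

none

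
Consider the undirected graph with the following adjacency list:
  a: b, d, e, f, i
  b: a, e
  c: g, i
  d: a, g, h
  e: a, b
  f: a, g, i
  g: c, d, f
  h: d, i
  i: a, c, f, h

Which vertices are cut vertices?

a

Removing a increases the component count from 1 to 2, so a is a cut vertex.
By contrast removing i leaves 1 component; it is not a cut vertex. No other vertex is a cut vertex either.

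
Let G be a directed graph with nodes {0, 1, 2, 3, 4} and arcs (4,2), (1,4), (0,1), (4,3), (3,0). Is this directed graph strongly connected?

No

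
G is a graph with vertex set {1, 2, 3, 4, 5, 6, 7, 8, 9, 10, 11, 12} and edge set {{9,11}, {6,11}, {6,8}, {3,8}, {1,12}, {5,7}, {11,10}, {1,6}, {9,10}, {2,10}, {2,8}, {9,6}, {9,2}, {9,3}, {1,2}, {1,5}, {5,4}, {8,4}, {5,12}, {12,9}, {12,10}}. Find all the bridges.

The edges on the cycle 1-5-12-9-6-1 are not bridges since each lies on that cycle.
But removing 5-7 disconnects 5 from 7 — this is a bridge.

5-7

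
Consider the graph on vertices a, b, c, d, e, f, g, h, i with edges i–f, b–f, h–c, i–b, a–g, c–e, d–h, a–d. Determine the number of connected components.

Starting from b we can reach b, f, i. That is one component of size 3.
Starting from a we can reach a, c, d, e, g, h. That is one component of size 6.
Total: 2 components.

2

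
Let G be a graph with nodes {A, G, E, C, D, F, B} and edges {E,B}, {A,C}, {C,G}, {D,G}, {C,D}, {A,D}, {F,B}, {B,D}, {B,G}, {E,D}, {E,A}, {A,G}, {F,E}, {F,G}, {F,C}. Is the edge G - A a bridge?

No

After removing G - A, the path G-C-A still connects them, so the edge is not a bridge.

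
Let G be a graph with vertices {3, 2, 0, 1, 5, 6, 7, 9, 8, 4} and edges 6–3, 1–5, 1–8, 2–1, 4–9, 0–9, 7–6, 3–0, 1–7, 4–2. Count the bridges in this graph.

The edges on the cycle 4-2-1-7-6-3-0-9-4 are not bridges since each lies on that cycle.
But removing 5–1 disconnects 5 from 1; removing 8–1 disconnects 8 from 1 — these are bridges.
That makes 2 bridges.

2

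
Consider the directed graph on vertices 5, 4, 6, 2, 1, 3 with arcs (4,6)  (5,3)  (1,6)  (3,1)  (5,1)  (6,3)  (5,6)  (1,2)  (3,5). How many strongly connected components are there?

3

{1, 3, 5, 6} are all mutually reachable — one SCC of size 4.
{2} is an SCC by itself.
{4} is an SCC by itself.
That gives 3 strongly connected components.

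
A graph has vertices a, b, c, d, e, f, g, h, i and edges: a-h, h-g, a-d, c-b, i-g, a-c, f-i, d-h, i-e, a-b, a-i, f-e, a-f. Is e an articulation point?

No

Deleting e leaves 1 component (was 1) (its neighbors f, i remain connected to each other), so e is not a cut vertex.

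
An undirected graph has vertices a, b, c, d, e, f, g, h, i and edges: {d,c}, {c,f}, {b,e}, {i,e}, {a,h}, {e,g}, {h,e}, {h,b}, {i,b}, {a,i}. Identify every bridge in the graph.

c-d, c-f, e-g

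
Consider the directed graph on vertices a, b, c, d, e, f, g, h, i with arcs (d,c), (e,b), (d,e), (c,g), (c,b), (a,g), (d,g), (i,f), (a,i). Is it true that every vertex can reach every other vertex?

There is no directed path from i to e, so the graph is not strongly connected.

No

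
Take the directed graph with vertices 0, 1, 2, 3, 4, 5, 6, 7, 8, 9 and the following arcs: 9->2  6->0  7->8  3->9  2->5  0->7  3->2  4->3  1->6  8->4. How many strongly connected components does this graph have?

10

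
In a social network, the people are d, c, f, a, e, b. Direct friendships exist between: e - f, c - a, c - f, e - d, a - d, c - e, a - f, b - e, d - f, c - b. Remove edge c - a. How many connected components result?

c and a are still connected via c-f-a, so the component count stays at 1.

1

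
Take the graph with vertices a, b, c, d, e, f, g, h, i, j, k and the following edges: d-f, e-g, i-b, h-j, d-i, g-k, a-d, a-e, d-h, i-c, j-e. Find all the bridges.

The edges on the cycle a-d-h-j-e-a are not bridges since each lies on that cycle.
But removing b-i disconnects b from i; removing d-i disconnects d from i; removing g-k disconnects g from k; removing e-g disconnects e from g — these are bridges.
In total 6 edges are bridges.

b-i, c-i, d-f, d-i, e-g, g-k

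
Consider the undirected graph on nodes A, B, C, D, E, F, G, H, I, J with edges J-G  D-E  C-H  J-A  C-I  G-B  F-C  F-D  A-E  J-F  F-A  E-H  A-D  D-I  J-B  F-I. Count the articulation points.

Removing J increases the component count from 1 to 2, so J is a cut vertex.
By contrast removing B leaves 1 component; it is not a cut vertex. No other vertex is a cut vertex either.

1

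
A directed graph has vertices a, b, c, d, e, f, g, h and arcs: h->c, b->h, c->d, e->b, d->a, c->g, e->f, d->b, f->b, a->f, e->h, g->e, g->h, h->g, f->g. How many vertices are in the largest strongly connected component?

8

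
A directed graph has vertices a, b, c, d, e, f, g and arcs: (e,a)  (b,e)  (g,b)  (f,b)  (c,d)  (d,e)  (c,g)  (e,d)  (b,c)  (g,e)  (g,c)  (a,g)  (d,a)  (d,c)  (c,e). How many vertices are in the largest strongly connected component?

6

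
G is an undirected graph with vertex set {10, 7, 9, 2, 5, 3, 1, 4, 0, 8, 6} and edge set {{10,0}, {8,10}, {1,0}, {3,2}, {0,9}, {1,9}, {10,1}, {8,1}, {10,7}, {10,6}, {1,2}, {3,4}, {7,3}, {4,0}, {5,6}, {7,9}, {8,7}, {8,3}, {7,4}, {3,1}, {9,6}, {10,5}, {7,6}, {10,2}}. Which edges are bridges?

none

The edges on the cycle 10-5-6-10 are not bridges since each lies on that cycle.
Every edge lies on some cycle, so there are no bridges.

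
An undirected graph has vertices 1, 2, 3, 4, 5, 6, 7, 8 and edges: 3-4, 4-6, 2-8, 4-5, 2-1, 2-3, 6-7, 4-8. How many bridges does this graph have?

4

The edges on the cycle 2-3-4-8-2 are not bridges since each lies on that cycle.
But removing 4-6 disconnects 4 from 6; removing 6-7 disconnects 6 from 7; removing 2-1 disconnects 2 from 1; removing 4-5 disconnects 4 from 5 — these are bridges.
That makes 4 bridges.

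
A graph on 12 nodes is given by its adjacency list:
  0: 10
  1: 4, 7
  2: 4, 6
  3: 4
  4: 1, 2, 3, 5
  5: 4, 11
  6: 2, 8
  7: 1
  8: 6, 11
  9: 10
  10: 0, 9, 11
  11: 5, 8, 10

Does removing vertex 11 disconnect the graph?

Deleting 11 raises the number of components from 1 to 2, so 11 is a cut vertex.

Yes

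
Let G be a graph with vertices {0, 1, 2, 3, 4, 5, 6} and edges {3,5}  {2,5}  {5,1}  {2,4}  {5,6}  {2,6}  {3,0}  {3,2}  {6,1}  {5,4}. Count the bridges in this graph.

1

The edges on the cycle 2-5-1-6-2 are not bridges since each lies on that cycle.
But removing 0 - 3 disconnects 0 from 3 — this is a bridge.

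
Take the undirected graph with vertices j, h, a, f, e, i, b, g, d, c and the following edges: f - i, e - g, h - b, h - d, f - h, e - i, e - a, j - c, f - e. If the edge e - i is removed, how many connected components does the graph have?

2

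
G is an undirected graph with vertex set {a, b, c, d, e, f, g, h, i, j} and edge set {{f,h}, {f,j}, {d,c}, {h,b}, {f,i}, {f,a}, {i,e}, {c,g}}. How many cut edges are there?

removing f—a disconnects f from a; removing i—f disconnects i from f; removing c—g disconnects c from g; removing h—f disconnects h from f — these are bridges.
In total 8 edges are bridges.

8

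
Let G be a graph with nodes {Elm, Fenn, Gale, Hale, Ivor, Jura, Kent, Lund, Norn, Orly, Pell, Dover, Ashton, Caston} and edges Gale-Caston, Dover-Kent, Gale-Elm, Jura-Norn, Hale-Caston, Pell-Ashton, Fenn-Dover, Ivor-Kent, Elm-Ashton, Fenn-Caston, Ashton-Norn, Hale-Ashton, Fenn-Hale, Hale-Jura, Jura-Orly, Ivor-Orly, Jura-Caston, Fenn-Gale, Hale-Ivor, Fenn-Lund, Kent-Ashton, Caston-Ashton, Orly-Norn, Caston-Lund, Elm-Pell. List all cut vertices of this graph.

none

Removing Pell, for instance, still leaves 1 component. No single vertex removal increases the component count — the graph has no articulation points.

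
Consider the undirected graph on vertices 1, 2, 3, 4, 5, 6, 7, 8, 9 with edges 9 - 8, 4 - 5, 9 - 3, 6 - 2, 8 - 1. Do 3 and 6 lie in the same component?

The component containing 3 is {1, 3, 8, 9}, and 6 is not in it.

No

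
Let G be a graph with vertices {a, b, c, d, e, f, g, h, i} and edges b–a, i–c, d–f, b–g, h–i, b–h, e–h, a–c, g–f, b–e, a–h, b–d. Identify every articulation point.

Removing b increases the component count from 1 to 2, so b is a cut vertex.
By contrast removing e leaves 1 component; it is not a cut vertex. No other vertex is a cut vertex either.

b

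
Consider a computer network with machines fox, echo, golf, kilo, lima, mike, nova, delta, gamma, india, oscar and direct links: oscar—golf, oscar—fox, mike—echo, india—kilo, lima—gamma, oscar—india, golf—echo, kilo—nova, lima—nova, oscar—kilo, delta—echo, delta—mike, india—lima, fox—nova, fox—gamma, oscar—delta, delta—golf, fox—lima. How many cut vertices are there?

1

Removing oscar increases the component count from 1 to 2, so oscar is a cut vertex.
By contrast removing gamma leaves 1 component; it is not a cut vertex. No other vertex is a cut vertex either.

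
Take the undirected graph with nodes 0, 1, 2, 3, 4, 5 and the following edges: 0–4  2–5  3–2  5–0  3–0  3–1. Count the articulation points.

2

Removing 0 increases the component count from 1 to 2, so 0 is a cut vertex.
Removing 3 increases the component count from 1 to 2, so 3 is a cut vertex.
By contrast removing 2 leaves 1 component; it is not a cut vertex. No other vertex is a cut vertex either.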